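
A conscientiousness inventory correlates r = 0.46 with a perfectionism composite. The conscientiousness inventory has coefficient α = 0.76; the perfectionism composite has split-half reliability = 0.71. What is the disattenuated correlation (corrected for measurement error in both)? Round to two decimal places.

r_true = r_obs / √(r_xx · r_yy) = 0.46 / √(0.76 × 0.71) = 0.46 / √0.5396 = 0.46 / 0.7346 ≈ 0.63.

0.63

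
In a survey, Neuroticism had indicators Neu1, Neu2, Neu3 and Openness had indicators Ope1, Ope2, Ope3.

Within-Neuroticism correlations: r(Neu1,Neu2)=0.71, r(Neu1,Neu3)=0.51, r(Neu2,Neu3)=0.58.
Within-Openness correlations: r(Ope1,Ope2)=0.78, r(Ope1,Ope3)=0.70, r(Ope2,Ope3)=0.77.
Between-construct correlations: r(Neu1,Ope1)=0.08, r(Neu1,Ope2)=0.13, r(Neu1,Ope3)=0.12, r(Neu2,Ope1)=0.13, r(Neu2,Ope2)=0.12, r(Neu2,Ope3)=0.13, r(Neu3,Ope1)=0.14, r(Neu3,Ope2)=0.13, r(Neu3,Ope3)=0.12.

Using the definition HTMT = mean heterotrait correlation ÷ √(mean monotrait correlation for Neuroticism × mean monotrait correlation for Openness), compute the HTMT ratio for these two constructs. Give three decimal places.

Mean between = 1.10/9 = 0.1222.
Mean within-Neu = 1.80/3 = 0.6000; mean within-Ope = 2.25/3 = 0.7500.
Geometric mean = √(0.6000 × 0.7500) = 0.6708.
HTMT = 0.1222 / 0.6708 = 0.182.

0.182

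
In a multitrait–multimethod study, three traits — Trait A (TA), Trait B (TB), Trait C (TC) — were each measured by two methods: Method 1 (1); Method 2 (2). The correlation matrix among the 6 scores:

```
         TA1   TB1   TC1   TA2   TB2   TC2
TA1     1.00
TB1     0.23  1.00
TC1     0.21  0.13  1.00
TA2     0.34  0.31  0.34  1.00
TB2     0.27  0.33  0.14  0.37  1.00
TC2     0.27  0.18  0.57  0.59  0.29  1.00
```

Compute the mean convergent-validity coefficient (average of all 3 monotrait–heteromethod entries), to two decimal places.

0.41

Convergent values: 0.34, 0.33, 0.57; mean = 1.24/3 = 0.41.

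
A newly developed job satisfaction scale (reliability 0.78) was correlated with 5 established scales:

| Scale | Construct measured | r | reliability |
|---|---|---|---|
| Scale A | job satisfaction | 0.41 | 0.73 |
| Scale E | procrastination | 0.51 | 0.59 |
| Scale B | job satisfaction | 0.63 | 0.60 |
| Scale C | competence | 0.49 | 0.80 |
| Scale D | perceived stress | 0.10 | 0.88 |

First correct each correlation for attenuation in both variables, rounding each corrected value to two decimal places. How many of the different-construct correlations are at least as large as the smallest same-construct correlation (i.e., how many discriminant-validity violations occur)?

Disattenuated r (r / √(r_scale · r_new)):
  Scale A (conv): 0.41 / √(0.73·0.78) = 0.54
  Scale E (disc): 0.51 / √(0.59·0.78) = 0.75
  Scale B (conv): 0.63 / √(0.60·0.78) = 0.92
  Scale C (disc): 0.49 / √(0.80·0.78) = 0.62
  Scale D (disc): 0.10 / √(0.88·0.78) = 0.12
Smallest convergent = 0.54. Discriminant values: 0.75, 0.62, 0.12; count ≥ 0.54 → 2.

2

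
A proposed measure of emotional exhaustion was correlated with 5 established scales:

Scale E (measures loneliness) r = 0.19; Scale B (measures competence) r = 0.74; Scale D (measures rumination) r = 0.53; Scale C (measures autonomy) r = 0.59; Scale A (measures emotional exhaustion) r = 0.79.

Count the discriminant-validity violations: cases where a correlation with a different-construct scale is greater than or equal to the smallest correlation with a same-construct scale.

0

Convergent (same construct = emotional exhaustion): Scale A.
Smallest convergent = 0.79. Discriminant values: 0.19, 0.74, 0.53, 0.59; count ≥ 0.79 → 0.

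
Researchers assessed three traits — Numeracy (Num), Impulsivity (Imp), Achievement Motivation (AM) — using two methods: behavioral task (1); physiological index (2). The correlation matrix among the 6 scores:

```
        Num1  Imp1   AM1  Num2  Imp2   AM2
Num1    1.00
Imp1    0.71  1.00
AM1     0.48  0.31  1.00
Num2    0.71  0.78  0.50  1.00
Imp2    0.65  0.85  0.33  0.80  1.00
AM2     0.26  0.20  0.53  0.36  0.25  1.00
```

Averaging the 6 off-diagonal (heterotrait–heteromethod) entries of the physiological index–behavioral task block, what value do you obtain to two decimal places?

HTHM values (method 2 × method 1): 0.78, 0.50, 0.65, 0.33, 0.26, 0.20; mean = 2.72/6 = 0.45.

0.45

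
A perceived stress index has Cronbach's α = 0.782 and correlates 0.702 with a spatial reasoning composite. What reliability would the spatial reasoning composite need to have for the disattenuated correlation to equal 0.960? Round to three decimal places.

r_true = r_obs / √(r_xx · r_yy) ⇒ 0.960 = 0.702 / √(0.782 · r_yy).
√(0.782 · r_yy) = 0.702 / 0.960 = 0.7313; 0.782 · r_yy = 0.5348; r_yy = 0.5348 / 0.782 ≈ 0.684.

0.684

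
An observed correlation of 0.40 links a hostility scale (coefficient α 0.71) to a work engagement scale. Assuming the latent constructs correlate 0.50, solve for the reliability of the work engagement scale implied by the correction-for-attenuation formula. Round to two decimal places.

r_true = r_obs / √(r_xx · r_yy) ⇒ 0.50 = 0.40 / √(0.71 · r_yy).
√(0.71 · r_yy) = 0.40 / 0.50 = 0.8000; 0.71 · r_yy = 0.6400; r_yy = 0.6400 / 0.71 ≈ 0.90.

0.90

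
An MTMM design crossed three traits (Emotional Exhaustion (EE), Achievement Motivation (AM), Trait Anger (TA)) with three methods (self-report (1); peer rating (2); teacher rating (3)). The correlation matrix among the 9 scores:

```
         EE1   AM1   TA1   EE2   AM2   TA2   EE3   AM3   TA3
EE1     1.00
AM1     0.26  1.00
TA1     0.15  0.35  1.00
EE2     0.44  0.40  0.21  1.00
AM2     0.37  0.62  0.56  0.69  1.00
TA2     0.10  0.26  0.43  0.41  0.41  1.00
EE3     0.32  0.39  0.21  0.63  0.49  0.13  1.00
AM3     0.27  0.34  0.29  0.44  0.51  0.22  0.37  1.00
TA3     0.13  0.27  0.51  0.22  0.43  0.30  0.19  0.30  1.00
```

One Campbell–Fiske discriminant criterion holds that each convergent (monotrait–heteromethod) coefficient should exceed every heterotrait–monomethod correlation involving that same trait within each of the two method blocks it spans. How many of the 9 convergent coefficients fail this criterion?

Each convergent coefficient versus the relevant comparison correlations:
EE (methods 1·2): 0.44 vs {0.26, 0.69, 0.15, 0.41} → fail.
EE (methods 1·3): 0.32 vs {0.26, 0.37, 0.15, 0.19} → fail.
EE (methods 2·3): 0.63 vs {0.69, 0.37, 0.41, 0.19} → fail.
AM (methods 1·2): 0.62 vs {0.26, 0.69, 0.35, 0.41} → fail.
AM (methods 1·3): 0.34 vs {0.26, 0.37, 0.35, 0.30} → fail.
AM (methods 2·3): 0.51 vs {0.69, 0.37, 0.41, 0.30} → fail.
TA (methods 1·2): 0.43 vs {0.15, 0.41, 0.35, 0.41} → pass.
TA (methods 1·3): 0.51 vs {0.15, 0.19, 0.35, 0.30} → pass.
TA (methods 2·3): 0.30 vs {0.41, 0.19, 0.41, 0.30} → fail.
7 of 9 fail.

7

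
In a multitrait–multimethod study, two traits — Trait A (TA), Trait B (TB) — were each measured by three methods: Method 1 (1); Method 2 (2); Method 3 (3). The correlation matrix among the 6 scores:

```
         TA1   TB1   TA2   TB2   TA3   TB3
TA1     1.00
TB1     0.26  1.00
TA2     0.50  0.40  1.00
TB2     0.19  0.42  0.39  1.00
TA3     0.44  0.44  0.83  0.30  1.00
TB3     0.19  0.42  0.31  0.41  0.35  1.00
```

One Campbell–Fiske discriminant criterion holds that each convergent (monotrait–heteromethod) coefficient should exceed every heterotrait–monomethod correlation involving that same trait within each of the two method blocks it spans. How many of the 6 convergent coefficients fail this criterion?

0

Convergent coefficients and their comparison sets:
TA (methods 1·2): 0.50 vs {0.26, 0.39} → pass.
TA (methods 1·3): 0.44 vs {0.26, 0.35} → pass.
TA (methods 2·3): 0.83 vs {0.39, 0.35} → pass.
TB (methods 1·2): 0.42 vs {0.26, 0.39} → pass.
TB (methods 1·3): 0.42 vs {0.26, 0.35} → pass.
TB (methods 2·3): 0.41 vs {0.39, 0.35} → pass.
0 of 6 fail.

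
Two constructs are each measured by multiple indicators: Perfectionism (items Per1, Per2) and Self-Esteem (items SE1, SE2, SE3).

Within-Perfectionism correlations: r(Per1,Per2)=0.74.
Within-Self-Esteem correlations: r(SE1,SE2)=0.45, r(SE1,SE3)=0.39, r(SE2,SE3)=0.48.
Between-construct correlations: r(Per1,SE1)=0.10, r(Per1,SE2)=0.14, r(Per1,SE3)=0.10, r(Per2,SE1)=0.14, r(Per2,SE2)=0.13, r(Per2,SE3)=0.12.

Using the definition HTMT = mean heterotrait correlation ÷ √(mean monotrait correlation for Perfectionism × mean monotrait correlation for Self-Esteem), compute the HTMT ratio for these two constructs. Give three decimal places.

Mean heterotrait r = 0.73/6 = 0.1217.
Mean within-Per = 0.74/1 = 0.7400; mean within-SE = 1.32/3 = 0.4400.
Geometric mean = √(0.7400 × 0.4400) = 0.5706.
HTMT = 0.1217 / 0.5706 = 0.213.

0.213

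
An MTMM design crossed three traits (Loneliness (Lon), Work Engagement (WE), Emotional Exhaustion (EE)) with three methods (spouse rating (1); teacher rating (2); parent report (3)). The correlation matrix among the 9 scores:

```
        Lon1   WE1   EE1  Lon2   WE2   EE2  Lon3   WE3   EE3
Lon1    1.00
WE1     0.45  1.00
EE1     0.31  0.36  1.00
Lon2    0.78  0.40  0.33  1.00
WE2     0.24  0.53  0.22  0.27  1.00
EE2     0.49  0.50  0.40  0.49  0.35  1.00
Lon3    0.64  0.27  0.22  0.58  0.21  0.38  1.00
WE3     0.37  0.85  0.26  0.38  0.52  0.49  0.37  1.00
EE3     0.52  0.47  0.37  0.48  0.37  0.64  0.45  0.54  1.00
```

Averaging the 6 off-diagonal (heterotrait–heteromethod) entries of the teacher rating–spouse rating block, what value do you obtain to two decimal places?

0.36

HTHM values (method 2 × method 1): 0.40, 0.33, 0.24, 0.22, 0.49, 0.50; mean = 2.18/6 = 0.36.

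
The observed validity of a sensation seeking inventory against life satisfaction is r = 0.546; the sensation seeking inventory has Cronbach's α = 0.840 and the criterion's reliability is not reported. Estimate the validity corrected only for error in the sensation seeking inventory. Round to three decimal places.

Single correction: r_c = r_obs / √r_xx = 0.546 / √0.840 = 0.546 / 0.9165 ≈ 0.596.

0.596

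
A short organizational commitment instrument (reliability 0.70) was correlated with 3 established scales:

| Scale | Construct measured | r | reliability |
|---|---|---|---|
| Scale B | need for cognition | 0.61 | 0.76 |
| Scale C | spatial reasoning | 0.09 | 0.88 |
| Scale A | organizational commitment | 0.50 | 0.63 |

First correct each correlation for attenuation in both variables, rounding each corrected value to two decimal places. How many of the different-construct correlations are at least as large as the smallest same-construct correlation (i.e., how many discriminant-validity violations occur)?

Disattenuated r (r / √(r_scale · r_new)):
  Scale B (disc): 0.61 / √(0.76·0.70) = 0.84
  Scale C (disc): 0.09 / √(0.88·0.70) = 0.11
  Scale A (conv): 0.50 / √(0.63·0.70) = 0.75
Smallest convergent = 0.75. Discriminant values: 0.84, 0.11; count ≥ 0.75 → 1.

1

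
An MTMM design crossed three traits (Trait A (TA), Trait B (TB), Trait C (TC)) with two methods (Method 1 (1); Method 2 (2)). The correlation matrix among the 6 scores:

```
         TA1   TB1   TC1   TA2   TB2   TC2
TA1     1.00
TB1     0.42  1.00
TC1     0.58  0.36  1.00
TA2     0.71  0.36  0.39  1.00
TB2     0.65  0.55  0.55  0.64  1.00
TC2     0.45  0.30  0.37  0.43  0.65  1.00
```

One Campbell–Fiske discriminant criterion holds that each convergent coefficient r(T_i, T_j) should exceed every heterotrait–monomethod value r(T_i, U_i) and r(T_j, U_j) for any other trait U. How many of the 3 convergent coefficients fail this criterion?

Checking each validity diagonal entry against its comparison values:
TA (methods 1·2): 0.71 vs {0.42, 0.64, 0.58, 0.43} → pass.
TB (methods 1·2): 0.55 vs {0.42, 0.64, 0.36, 0.65} → fail.
TC (methods 1·2): 0.37 vs {0.58, 0.43, 0.36, 0.65} → fail.
2 of 3 fail.

2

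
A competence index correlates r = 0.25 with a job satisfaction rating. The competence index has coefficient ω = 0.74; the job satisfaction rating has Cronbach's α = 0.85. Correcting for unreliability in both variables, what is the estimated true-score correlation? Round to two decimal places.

r_true = r_obs / √(r_xx · r_yy) = 0.25 / √(0.74 × 0.85) = 0.25 / √0.6290 = 0.25 / 0.7931 ≈ 0.32.

0.32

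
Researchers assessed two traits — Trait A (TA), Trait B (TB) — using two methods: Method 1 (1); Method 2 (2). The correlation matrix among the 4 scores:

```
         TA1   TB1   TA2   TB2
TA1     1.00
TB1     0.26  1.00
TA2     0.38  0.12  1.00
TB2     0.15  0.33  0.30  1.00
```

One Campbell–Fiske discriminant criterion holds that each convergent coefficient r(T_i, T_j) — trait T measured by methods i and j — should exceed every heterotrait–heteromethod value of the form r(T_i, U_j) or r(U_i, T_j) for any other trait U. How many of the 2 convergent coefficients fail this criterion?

0

Convergent coefficients and their comparison sets:
TA (methods 1·2): 0.38 vs {0.15, 0.12} → pass.
TB (methods 1·2): 0.33 vs {0.12, 0.15} → pass.
0 of 2 fail.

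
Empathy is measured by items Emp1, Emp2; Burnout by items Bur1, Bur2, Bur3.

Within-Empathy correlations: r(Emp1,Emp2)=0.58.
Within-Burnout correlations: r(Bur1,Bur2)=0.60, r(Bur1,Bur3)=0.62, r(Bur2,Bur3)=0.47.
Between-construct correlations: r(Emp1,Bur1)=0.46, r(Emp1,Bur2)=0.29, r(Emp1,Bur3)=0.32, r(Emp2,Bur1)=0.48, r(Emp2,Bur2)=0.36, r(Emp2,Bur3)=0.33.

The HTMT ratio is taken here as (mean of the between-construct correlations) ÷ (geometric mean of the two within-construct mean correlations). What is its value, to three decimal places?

0.653

Between-construct mean = 2.24/6 = 0.3733.
Mean within-Emp = 0.58/1 = 0.5800; mean within-Bur = 1.69/3 = 0.5633.
Geometric mean = √(0.5800 × 0.5633) = 0.5716.
HTMT = 0.3733 / 0.5716 = 0.653.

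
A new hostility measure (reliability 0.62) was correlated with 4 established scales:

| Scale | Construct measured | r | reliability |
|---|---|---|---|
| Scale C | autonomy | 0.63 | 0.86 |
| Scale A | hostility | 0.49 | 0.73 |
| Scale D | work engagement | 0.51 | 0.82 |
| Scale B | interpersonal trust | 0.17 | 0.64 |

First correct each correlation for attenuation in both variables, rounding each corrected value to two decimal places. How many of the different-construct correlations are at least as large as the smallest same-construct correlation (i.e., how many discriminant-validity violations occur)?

Disattenuated r (r / √(r_scale · r_new)):
  Scale C (disc): 0.63 / √(0.86·0.62) = 0.86
  Scale A (conv): 0.49 / √(0.73·0.62) = 0.73
  Scale D (disc): 0.51 / √(0.82·0.62) = 0.72
  Scale B (disc): 0.17 / √(0.64·0.62) = 0.27
Smallest convergent = 0.73. Discriminant values: 0.86, 0.72, 0.27; count ≥ 0.73 → 1.

1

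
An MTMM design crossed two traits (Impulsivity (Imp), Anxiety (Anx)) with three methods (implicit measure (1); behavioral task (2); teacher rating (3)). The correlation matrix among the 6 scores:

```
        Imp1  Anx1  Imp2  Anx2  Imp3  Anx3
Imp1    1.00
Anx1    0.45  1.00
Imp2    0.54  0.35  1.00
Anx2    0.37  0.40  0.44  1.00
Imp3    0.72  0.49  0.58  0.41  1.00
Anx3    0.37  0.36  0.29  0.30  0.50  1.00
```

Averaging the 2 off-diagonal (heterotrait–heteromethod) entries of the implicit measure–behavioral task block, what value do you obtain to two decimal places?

0.36

HTHM values (method 1 × method 2): 0.37, 0.35; mean = 0.72/2 = 0.36.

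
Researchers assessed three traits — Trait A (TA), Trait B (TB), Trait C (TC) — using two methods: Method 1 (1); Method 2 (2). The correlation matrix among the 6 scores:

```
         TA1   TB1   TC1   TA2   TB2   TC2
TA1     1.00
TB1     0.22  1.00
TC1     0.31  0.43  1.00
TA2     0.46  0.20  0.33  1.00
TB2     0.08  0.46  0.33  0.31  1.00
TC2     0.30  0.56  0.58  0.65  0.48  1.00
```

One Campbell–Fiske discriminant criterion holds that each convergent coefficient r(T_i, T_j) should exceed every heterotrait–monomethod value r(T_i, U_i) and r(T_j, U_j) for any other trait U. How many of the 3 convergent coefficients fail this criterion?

Convergent coefficients and their comparison sets:
TA (methods 1·2): 0.46 vs {0.22, 0.31, 0.31, 0.65} → fail.
TB (methods 1·2): 0.46 vs {0.22, 0.31, 0.43, 0.48} → fail.
TC (methods 1·2): 0.58 vs {0.31, 0.65, 0.43, 0.48} → fail.
3 of 3 fail.

3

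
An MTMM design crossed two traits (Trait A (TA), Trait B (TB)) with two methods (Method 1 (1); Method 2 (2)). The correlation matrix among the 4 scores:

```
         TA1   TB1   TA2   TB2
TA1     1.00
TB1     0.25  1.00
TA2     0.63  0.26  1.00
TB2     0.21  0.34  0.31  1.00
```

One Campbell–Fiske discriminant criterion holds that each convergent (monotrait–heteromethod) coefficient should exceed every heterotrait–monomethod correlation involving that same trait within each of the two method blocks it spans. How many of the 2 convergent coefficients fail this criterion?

Convergent coefficients and their comparison sets:
TA (methods 1·2): 0.63 vs {0.25, 0.31} → pass.
TB (methods 1·2): 0.34 vs {0.25, 0.31} → pass.
0 of 2 fail.

0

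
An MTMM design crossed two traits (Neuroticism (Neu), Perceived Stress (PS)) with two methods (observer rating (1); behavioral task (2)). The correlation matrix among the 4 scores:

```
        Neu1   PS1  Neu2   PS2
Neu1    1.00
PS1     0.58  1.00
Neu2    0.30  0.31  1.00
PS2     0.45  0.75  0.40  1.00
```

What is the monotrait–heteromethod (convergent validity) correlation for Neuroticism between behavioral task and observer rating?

Same trait (Neu), different methods: r(Neu2, Neu1) = 0.30.

0.30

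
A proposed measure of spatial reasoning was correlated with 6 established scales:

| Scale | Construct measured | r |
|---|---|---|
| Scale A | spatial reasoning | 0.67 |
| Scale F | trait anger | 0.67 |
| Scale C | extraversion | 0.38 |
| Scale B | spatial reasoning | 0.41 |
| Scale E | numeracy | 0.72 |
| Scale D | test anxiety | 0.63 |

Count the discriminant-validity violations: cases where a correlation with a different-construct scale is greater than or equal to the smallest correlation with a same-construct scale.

3

Convergent (same construct = spatial reasoning): Scale A, Scale B.
Smallest convergent = 0.41. Discriminant values: 0.67, 0.38, 0.72, 0.63; count ≥ 0.41 → 3.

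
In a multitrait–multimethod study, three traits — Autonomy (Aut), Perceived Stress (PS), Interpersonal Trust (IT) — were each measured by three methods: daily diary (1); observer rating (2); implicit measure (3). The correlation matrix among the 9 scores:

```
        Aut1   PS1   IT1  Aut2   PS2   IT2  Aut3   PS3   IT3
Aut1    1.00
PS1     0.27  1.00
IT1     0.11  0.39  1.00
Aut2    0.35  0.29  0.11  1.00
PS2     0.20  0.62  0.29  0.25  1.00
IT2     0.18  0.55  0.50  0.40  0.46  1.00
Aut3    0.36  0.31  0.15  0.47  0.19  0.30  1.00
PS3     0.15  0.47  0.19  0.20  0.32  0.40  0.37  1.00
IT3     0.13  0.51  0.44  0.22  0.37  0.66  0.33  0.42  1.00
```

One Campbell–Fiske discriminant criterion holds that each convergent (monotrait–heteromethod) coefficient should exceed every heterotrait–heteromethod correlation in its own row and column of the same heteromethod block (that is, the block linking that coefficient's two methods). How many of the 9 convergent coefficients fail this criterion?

Each convergent coefficient versus the relevant comparison correlations:
Aut (methods 1·2): 0.35 vs {0.20, 0.29, 0.18, 0.11} → pass.
Aut (methods 1·3): 0.36 vs {0.15, 0.31, 0.13, 0.15} → pass.
Aut (methods 2·3): 0.47 vs {0.20, 0.19, 0.22, 0.30} → pass.
PS (methods 1·2): 0.62 vs {0.29, 0.20, 0.55, 0.29} → pass.
PS (methods 1·3): 0.47 vs {0.31, 0.15, 0.51, 0.19} → fail.
PS (methods 2·3): 0.32 vs {0.19, 0.20, 0.37, 0.40} → fail.
IT (methods 1·2): 0.50 vs {0.11, 0.18, 0.29, 0.55} → fail.
IT (methods 1·3): 0.44 vs {0.15, 0.13, 0.19, 0.51} → fail.
IT (methods 2·3): 0.66 vs {0.30, 0.22, 0.40, 0.37} → pass.
4 of 9 fail.

4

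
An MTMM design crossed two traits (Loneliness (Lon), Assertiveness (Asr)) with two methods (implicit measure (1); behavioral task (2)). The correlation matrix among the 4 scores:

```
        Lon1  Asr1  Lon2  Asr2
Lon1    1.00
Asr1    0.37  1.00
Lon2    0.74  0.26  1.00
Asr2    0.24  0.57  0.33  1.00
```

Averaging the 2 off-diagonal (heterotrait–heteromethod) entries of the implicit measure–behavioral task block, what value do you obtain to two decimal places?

HTHM values (method 1 × method 2): 0.24, 0.26; mean = 0.50/2 = 0.25.

0.25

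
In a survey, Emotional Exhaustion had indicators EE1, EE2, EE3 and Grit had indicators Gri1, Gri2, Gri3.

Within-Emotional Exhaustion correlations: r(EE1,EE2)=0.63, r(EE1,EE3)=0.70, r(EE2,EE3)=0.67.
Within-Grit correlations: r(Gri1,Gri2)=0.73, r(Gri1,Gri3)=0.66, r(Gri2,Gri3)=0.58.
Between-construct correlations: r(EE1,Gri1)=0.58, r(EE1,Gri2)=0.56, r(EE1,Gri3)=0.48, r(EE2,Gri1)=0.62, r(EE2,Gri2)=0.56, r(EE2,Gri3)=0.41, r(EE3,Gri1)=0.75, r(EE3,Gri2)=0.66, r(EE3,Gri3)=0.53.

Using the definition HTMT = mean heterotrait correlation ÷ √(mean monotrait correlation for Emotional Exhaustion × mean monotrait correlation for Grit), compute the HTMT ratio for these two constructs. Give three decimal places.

Mean heterotrait r = 5.15/9 = 0.5722.
Mean within-EE = 2.00/3 = 0.6667; mean within-Gri = 1.97/3 = 0.6567.
Geometric mean = √(0.6667 × 0.6567) = 0.6617.
HTMT = 0.5722 / 0.6617 = 0.865.

0.865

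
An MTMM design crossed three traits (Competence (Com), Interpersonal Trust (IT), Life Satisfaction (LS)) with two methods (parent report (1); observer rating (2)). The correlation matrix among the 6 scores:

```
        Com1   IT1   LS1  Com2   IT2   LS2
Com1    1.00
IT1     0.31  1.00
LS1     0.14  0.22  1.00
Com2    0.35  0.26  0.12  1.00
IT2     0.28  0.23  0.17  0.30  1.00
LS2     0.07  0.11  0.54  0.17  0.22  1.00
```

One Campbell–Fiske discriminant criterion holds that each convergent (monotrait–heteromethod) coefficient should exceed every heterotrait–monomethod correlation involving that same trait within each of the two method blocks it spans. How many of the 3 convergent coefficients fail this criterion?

1

Checking each validity diagonal entry against its comparison values:
Com (methods 1·2): 0.35 vs {0.31, 0.30, 0.14, 0.17} → pass.
IT (methods 1·2): 0.23 vs {0.31, 0.30, 0.22, 0.22} → fail.
LS (methods 1·2): 0.54 vs {0.14, 0.17, 0.22, 0.22} → pass.
1 of 3 fail.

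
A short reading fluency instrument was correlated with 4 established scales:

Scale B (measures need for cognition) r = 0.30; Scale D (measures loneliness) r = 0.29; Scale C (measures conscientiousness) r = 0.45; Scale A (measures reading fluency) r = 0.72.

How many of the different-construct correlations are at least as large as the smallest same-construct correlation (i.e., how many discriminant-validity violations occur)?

Convergent (same construct = reading fluency): Scale A.
Smallest convergent = 0.72. Discriminant values: 0.30, 0.29, 0.45; count ≥ 0.72 → 0.

0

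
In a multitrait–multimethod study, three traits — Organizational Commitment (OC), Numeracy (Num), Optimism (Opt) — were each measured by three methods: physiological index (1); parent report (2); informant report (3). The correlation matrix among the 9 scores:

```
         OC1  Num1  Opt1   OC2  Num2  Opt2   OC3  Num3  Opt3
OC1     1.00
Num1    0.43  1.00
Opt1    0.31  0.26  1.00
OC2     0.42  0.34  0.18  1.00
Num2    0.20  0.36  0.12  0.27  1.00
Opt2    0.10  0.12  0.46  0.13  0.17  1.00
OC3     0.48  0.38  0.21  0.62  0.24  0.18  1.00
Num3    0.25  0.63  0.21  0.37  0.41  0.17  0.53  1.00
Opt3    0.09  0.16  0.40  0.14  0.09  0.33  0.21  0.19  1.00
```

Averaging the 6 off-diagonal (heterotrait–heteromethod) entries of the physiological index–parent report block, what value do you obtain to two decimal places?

HTHM values (method 1 × method 2): 0.20, 0.10, 0.34, 0.12, 0.18, 0.12; mean = 1.06/6 = 0.18.

0.18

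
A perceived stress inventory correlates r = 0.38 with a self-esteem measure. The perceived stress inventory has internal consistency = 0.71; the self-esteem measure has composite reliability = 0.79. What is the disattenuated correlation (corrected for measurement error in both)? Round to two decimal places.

r_true = r_obs / √(r_xx · r_yy) = 0.38 / √(0.71 × 0.79) = 0.38 / √0.5609 = 0.38 / 0.7489 ≈ 0.51.

0.51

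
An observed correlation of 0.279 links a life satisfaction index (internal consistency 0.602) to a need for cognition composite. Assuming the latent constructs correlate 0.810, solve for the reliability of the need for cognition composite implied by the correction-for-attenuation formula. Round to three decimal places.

0.197

r_true = r_obs / √(r_xx · r_yy) ⇒ 0.810 = 0.279 / √(0.602 · r_yy).
√(0.602 · r_yy) = 0.279 / 0.810 = 0.3444; 0.602 · r_yy = 0.1186; r_yy = 0.1186 / 0.602 ≈ 0.197.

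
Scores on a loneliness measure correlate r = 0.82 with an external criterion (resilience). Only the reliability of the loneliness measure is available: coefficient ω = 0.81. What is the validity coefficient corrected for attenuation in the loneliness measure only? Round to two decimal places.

0.91

Single correction: r_c = r_obs / √r_xx = 0.82 / √0.81 = 0.82 / 0.9000 ≈ 0.91.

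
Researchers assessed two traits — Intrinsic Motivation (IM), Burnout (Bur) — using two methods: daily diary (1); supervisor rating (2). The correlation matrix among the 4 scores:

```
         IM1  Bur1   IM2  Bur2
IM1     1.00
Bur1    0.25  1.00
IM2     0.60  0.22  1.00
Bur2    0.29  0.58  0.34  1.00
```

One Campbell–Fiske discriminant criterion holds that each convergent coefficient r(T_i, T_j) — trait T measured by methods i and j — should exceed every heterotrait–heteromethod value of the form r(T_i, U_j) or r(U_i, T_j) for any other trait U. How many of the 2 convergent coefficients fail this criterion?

Each convergent coefficient versus the relevant comparison correlations:
IM (methods 1·2): 0.60 vs {0.29, 0.22} → pass.
Bur (methods 1·2): 0.58 vs {0.22, 0.29} → pass.
0 of 2 fail.

0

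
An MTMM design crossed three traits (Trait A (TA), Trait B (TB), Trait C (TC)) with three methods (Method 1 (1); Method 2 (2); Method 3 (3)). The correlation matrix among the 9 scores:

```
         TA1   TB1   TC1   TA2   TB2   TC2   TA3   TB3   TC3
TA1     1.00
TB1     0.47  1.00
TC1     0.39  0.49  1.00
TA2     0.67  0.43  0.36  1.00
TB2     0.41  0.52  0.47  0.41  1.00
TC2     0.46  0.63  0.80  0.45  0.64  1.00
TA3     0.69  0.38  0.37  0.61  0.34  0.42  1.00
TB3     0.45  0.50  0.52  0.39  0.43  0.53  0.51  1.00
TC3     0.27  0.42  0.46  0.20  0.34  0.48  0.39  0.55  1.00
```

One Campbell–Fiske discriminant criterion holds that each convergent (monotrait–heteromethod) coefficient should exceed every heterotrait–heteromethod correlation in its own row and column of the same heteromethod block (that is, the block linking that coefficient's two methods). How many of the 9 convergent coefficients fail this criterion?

5

Each convergent coefficient versus the relevant comparison correlations:
TA (methods 1·2): 0.67 vs {0.41, 0.43, 0.46, 0.36} → pass.
TA (methods 1·3): 0.69 vs {0.45, 0.38, 0.27, 0.37} → pass.
TA (methods 2·3): 0.61 vs {0.39, 0.34, 0.20, 0.42} → pass.
TB (methods 1·2): 0.52 vs {0.43, 0.41, 0.63, 0.47} → fail.
TB (methods 1·3): 0.50 vs {0.38, 0.45, 0.42, 0.52} → fail.
TB (methods 2·3): 0.43 vs {0.34, 0.39, 0.34, 0.53} → fail.
TC (methods 1·2): 0.80 vs {0.36, 0.46, 0.47, 0.63} → pass.
TC (methods 1·3): 0.46 vs {0.37, 0.27, 0.52, 0.42} → fail.
TC (methods 2·3): 0.48 vs {0.42, 0.20, 0.53, 0.34} → fail.
5 of 9 fail.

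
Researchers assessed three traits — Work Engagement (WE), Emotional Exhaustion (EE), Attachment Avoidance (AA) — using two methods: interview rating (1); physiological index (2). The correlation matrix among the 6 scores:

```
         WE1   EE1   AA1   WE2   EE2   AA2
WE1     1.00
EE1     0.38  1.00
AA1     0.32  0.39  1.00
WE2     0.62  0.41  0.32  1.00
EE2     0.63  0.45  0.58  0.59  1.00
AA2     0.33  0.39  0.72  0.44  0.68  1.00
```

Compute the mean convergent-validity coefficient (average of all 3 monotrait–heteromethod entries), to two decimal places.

0.60

Convergent values: 0.62, 0.45, 0.72; mean = 1.79/3 = 0.60.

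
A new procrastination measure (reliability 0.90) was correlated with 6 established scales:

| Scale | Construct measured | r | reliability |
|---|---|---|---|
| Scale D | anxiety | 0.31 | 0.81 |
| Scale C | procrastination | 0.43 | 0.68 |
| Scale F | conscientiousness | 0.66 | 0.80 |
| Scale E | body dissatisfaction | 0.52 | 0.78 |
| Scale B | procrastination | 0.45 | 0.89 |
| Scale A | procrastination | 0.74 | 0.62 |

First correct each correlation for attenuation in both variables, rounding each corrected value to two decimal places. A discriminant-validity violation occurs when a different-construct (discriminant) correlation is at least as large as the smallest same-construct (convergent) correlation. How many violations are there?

Disattenuated r (r / √(r_scale · r_new)):
  Scale D (disc): 0.31 / √(0.81·0.90) = 0.36
  Scale C (conv): 0.43 / √(0.68·0.90) = 0.55
  Scale F (disc): 0.66 / √(0.80·0.90) = 0.78
  Scale E (disc): 0.52 / √(0.78·0.90) = 0.62
  Scale B (conv): 0.45 / √(0.89·0.90) = 0.50
  Scale A (conv): 0.74 / √(0.62·0.90) = 0.99
Smallest convergent = 0.50. Discriminant values: 0.36, 0.78, 0.62; count ≥ 0.50 → 2.

2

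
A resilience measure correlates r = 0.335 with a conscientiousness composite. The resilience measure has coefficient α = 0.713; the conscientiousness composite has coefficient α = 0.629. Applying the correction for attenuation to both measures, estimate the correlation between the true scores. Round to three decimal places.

r_true = r_obs / √(r_xx · r_yy) = 0.335 / √(0.713 × 0.629) = 0.335 / √0.448477 = 0.335 / 0.6697 ≈ 0.500.

0.500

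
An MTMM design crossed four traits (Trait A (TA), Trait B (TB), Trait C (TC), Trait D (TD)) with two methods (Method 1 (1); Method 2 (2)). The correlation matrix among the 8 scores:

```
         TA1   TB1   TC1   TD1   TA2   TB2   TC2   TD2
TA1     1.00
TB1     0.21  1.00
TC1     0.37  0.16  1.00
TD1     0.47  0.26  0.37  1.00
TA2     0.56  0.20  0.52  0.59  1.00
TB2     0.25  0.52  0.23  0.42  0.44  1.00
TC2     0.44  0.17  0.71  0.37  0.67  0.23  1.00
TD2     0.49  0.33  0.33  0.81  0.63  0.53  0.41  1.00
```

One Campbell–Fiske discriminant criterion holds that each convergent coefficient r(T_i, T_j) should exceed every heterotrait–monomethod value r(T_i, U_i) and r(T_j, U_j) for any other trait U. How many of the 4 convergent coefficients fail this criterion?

2

Checking each validity diagonal entry against its comparison values:
TA (methods 1·2): 0.56 vs {0.21, 0.44, 0.37, 0.67, 0.47, 0.63} → fail.
TB (methods 1·2): 0.52 vs {0.21, 0.44, 0.16, 0.23, 0.26, 0.53} → fail.
TC (methods 1·2): 0.71 vs {0.37, 0.67, 0.16, 0.23, 0.37, 0.41} → pass.
TD (methods 1·2): 0.81 vs {0.47, 0.63, 0.26, 0.53, 0.37, 0.41} → pass.
2 of 4 fail.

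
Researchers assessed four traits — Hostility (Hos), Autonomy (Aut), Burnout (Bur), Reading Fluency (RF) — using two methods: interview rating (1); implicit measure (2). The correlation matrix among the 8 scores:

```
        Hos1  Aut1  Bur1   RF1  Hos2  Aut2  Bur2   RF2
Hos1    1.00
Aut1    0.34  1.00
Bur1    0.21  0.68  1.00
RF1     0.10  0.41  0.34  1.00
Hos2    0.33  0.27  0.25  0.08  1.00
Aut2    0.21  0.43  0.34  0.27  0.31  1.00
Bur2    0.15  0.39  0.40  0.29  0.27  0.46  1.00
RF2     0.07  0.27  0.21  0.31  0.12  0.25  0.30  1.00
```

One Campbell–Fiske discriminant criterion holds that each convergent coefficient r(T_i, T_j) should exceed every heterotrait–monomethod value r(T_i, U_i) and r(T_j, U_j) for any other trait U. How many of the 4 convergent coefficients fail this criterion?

4

Convergent coefficients and their comparison sets:
Hos (methods 1·2): 0.33 vs {0.34, 0.31, 0.21, 0.27, 0.10, 0.12} → fail.
Aut (methods 1·2): 0.43 vs {0.34, 0.31, 0.68, 0.46, 0.41, 0.25} → fail.
Bur (methods 1·2): 0.40 vs {0.21, 0.27, 0.68, 0.46, 0.34, 0.30} → fail.
RF (methods 1·2): 0.31 vs {0.10, 0.12, 0.41, 0.25, 0.34, 0.30} → fail.
4 of 4 fail.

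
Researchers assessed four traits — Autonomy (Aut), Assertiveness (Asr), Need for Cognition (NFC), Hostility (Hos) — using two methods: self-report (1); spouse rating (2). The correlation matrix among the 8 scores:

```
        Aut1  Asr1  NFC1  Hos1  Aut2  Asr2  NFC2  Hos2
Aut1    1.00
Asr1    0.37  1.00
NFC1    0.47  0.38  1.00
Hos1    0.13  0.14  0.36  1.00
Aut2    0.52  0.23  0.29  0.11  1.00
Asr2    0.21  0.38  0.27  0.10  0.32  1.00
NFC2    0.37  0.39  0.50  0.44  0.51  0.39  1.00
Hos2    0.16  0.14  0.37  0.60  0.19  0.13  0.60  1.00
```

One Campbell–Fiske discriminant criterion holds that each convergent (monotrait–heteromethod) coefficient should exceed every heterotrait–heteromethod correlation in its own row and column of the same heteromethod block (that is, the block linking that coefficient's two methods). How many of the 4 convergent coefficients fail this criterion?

Convergent coefficients and their comparison sets:
Aut (methods 1·2): 0.52 vs {0.21, 0.23, 0.37, 0.29, 0.16, 0.11} → pass.
Asr (methods 1·2): 0.38 vs {0.23, 0.21, 0.39, 0.27, 0.14, 0.10} → fail.
NFC (methods 1·2): 0.50 vs {0.29, 0.37, 0.27, 0.39, 0.37, 0.44} → pass.
Hos (methods 1·2): 0.60 vs {0.11, 0.16, 0.10, 0.14, 0.44, 0.37} → pass.
1 of 4 fail.

1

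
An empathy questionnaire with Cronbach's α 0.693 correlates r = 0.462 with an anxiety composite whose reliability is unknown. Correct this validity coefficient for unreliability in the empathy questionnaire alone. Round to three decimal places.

0.555

Single correction: r_c = r_obs / √r_xx = 0.462 / √0.693 = 0.462 / 0.8325 ≈ 0.555.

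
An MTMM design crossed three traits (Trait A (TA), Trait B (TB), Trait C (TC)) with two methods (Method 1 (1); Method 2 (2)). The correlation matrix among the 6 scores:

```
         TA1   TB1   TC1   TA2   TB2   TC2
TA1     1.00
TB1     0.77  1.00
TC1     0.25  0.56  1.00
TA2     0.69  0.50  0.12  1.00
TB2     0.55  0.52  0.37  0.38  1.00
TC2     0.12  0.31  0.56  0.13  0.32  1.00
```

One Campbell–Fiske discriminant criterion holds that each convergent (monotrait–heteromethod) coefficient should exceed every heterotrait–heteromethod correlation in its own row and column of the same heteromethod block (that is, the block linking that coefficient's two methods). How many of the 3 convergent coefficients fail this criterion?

1

Checking each validity diagonal entry against its comparison values:
TA (methods 1·2): 0.69 vs {0.55, 0.50, 0.12, 0.12} → pass.
TB (methods 1·2): 0.52 vs {0.50, 0.55, 0.31, 0.37} → fail.
TC (methods 1·2): 0.56 vs {0.12, 0.12, 0.37, 0.31} → pass.
1 of 3 fail.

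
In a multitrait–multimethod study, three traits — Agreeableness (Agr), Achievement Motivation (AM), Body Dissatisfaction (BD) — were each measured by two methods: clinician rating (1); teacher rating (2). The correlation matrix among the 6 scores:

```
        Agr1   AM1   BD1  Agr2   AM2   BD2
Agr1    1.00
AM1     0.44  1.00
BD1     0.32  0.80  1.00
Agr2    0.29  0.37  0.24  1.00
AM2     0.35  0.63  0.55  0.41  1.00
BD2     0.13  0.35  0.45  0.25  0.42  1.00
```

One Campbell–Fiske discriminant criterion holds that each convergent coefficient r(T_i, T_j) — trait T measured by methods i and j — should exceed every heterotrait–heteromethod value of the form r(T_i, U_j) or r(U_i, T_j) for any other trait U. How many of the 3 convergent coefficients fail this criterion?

2

Each convergent coefficient versus the relevant comparison correlations:
Agr (methods 1·2): 0.29 vs {0.35, 0.37, 0.13, 0.24} → fail.
AM (methods 1·2): 0.63 vs {0.37, 0.35, 0.35, 0.55} → pass.
BD (methods 1·2): 0.45 vs {0.24, 0.13, 0.55, 0.35} → fail.
2 of 3 fail.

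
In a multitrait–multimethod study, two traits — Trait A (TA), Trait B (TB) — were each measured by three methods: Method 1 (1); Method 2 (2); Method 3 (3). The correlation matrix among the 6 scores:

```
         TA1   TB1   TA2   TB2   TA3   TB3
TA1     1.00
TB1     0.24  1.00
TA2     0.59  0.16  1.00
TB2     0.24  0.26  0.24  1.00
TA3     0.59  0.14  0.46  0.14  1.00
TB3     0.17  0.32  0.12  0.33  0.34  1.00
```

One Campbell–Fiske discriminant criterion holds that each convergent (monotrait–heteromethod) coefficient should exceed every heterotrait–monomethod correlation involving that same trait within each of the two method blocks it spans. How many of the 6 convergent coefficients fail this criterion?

Checking each validity diagonal entry against its comparison values:
TA (methods 1·2): 0.59 vs {0.24, 0.24} → pass.
TA (methods 1·3): 0.59 vs {0.24, 0.34} → pass.
TA (methods 2·3): 0.46 vs {0.24, 0.34} → pass.
TB (methods 1·2): 0.26 vs {0.24, 0.24} → pass.
TB (methods 1·3): 0.32 vs {0.24, 0.34} → fail.
TB (methods 2·3): 0.33 vs {0.24, 0.34} → fail.
2 of 6 fail.

2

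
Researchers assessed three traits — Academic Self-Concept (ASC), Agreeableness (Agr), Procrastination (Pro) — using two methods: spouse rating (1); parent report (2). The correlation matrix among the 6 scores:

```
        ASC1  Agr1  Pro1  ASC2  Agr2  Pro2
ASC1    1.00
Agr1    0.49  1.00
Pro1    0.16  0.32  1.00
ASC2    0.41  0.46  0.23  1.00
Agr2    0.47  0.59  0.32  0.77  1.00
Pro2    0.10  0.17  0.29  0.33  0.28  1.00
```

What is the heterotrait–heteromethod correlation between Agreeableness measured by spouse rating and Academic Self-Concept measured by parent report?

0.46

Different traits and methods: r(Agr1, ASC2) = 0.46.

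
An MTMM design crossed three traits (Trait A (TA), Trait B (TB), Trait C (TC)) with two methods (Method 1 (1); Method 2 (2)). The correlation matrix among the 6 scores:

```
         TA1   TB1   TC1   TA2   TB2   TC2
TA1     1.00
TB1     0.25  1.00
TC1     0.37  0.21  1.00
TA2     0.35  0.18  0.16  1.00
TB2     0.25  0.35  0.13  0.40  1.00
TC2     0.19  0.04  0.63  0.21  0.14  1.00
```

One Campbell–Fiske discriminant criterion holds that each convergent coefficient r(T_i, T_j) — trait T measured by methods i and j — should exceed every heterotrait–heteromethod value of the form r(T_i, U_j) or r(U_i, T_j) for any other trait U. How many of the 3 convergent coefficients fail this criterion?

0

Convergent coefficients and their comparison sets:
TA (methods 1·2): 0.35 vs {0.25, 0.18, 0.19, 0.16} → pass.
TB (methods 1·2): 0.35 vs {0.18, 0.25, 0.04, 0.13} → pass.
TC (methods 1·2): 0.63 vs {0.16, 0.19, 0.13, 0.04} → pass.
0 of 3 fail.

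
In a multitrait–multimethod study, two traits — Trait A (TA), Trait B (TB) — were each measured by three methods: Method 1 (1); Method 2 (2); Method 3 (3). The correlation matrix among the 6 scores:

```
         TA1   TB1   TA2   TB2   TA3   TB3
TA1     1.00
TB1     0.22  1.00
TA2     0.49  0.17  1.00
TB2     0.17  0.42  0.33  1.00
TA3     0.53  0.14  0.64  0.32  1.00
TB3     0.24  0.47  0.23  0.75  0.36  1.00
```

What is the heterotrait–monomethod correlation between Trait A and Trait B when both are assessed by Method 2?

0.33

Different traits, same method: r(TA2, TB2) = 0.33.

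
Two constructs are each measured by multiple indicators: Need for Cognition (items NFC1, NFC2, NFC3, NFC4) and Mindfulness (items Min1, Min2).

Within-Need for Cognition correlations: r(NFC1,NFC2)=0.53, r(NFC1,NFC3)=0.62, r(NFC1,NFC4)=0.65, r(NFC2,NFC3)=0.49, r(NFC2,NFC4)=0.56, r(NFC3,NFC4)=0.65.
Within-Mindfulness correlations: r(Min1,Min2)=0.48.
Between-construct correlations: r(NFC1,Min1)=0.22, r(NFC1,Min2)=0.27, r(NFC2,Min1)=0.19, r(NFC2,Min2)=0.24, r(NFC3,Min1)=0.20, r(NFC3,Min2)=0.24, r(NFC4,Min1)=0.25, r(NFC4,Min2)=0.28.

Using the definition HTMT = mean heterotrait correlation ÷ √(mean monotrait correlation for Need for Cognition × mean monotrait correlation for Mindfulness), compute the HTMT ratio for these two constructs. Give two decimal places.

0.45

Mean heterotrait r = 1.89/8 = 0.2363.
Mean within-NFC = 3.50/6 = 0.5833; mean within-Min = 0.48/1 = 0.4800.
Geometric mean = √(0.5833 × 0.4800) = 0.5291.
HTMT = 0.2363 / 0.5291 = 0.45.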